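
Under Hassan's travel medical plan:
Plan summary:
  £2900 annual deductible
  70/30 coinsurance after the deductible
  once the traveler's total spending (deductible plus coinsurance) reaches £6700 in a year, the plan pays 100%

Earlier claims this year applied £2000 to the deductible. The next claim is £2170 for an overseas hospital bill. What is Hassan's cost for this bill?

£1281

Remaining deductible: £2900 − £2000 = £900.
The remaining £1270 (= £2170 − £900) moves to coinsurance.
30% of £1270 = £381 falls to the traveler.
That puts the traveler's cost at £900 + £381 = £1281 before any cap.
Year-to-date out-of-pocket becomes £2000 + £1281 = £3281, still under the £6700 maximum, so no cap applies.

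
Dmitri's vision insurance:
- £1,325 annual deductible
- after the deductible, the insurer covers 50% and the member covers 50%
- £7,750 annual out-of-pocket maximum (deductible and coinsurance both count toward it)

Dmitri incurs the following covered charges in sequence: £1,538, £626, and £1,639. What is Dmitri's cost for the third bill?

£819.50

Claim 1 (£1,538): £1,325 finishes the deductible; £213 goes to coinsurance; coinsurance £213 × 50% = £106.50. Cost to member: £1,431.50. OOP to date £1,431.50.
Claim 2 (£626): 50% coinsurance on £626 = £313. Cost to member: £313. OOP to date £1,744.50.
Claim 3 (£1,639): deductible met; 50% of £1,639 = £819.50. Member pays £819.50; OOP now £2,564.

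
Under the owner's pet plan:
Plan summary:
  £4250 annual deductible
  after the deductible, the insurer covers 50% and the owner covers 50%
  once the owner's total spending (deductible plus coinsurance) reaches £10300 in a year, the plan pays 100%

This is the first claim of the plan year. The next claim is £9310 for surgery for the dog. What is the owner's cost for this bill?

£6780

Deductible not yet touched, so the first £4250 of the bill goes to the deductible.
That leaves £9310 − £4250 = £5060 for coinsurance.
50% of £5060 = £2530 falls to the owner.
That puts the owner's cost at £4250 + £2530 = £6780 before any cap.
Cumulative spending £0 + £6780 = £6780 stays under the £10300 maximum.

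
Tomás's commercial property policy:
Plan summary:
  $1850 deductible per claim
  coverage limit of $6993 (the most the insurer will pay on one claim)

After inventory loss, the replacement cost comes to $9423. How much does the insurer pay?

After the deductible, $9423 − $1850 = $7573 remains.
The $6993 per-incident cap binds; insurer pays $6993.

$6993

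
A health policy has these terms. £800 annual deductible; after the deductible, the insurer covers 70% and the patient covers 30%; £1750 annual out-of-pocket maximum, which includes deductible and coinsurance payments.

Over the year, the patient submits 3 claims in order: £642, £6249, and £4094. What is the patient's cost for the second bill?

Bill 1, £642: fully absorbed by the deductible. Cost to patient: £642. OOP to date £642.
Bill 2, £6249: £158 to deductible, leaving £6091; coinsurance £6091 × 30% = £1827.30. Deductible plus coinsurance: £158 + £1827.30 = £1985.30. That would push OOP to £2627.30, over the £1750 cap, so patient pays £1750 − £642 = £1108.

£1108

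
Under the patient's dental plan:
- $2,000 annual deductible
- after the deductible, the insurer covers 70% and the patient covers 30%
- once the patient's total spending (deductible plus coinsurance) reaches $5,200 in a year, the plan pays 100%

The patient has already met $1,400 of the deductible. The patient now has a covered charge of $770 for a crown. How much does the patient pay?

$651

$1,400 of the $2,000 deductible is already met, leaving $600.
The remaining $170 (= $770 − $600) moves to coinsurance.
30% of $170 = $51 falls to the patient.
Patient responsibility before any cap: $600 + $51 = $651.
Year-to-date out-of-pocket becomes $1,400 + $651 = $2,051, still under the $5,200 maximum, so no cap applies.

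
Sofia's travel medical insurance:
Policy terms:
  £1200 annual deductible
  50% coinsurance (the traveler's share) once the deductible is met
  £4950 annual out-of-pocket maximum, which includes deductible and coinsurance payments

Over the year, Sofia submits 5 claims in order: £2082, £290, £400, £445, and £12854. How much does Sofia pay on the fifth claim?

#1 (£2082): deductible takes £1200, £882 remains; traveler's 50% is £441. Cost to traveler: £1641. OOP to date £1641.
#2 (£290): 50% coinsurance on £290 = £145. Cost to traveler: £145. OOP to date £1786.
#3 (£400): 50% coinsurance on £400 = £200. Traveler owes £200 (running OOP £1986).
#4 (£445): deductible already satisfied, so traveler's share is 50% × £445 = £222.50. Traveler owes £222.50 (running OOP £2208.50).
#5 (£12854): 50% coinsurance on £12854 = £6427. OOP would hit £8635.50 > £4950, so the cap limits the traveler to £4950 − £2208.50 = £2741.50.

£2741.50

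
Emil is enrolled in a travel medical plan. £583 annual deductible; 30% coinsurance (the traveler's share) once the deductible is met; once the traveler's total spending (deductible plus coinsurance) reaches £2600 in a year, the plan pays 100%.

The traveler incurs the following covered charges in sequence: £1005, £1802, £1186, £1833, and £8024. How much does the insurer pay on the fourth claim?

Claim 1 — £1005: £583 to deductible, leaving £422; 30% of £422 = £126.60. Traveler pays £709.60; OOP now £709.60. Insurer: £1005 − £709.60 = £295.40.
Claim 2 — £1802: 30% coinsurance on £1802 = £540.60. Cost to traveler: £540.60. OOP to date £1250.20. Insurer: £1802 − £540.60 = £1261.40.
Claim 3 — £1186: deductible met; 30% of £1186 = £355.80. Cost to traveler: £355.80. OOP to date £1606. Plan pays £1186 − £355.80 = £830.20.
Claim 4 — £1833: deductible met; 30% of £1833 = £549.90. Traveler owes £549.90 (running OOP £2155.90). Plan pays £1833 − £549.90 = £1283.10.

£1283.10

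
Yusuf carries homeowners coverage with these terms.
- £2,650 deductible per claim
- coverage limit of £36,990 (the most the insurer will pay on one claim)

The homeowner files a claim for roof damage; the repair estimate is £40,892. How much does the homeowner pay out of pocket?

£3,902

After the deductible, £40,892 − £2,650 = £38,242 remains.
The £36,990 per-incident cap binds; insurer pays £36,990.
Out of pocket: £40,892 − £36,990 = £3,902.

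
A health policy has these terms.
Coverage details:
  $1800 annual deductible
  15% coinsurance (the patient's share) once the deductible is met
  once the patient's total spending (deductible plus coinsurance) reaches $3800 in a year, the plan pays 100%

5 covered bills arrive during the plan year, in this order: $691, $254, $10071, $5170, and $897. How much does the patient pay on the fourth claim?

#1 ($691): all of it applies to the deductible. Patient pays $691; OOP now $691.
#2 ($254): entire amount goes to the deductible. Patient pays $254; OOP now $945.
#3 ($10071): deductible takes $855, $9216 remains; patient's 15% is $1382.40. Patient pays $2237.40; OOP now $3182.40.
#4 ($5170): deductible already satisfied, so patient's share is 15% × $5170 = $775.50. Adding that to $3182.40 gives $3957.90, past the $3800 cap; patient pays only $3800 − $3182.40 = $617.60.

$617.60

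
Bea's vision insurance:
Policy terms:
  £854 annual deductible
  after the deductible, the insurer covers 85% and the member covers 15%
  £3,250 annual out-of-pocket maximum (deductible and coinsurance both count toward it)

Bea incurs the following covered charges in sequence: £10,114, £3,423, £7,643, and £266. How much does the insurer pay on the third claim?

Claim 1 — £10,114: £854 to deductible, leaving £9,260; coinsurance £9,260 × 15% = £1,389. Cost to member: £2,243. OOP to date £2,243. Insurer: £10,114 − £2,243 = £7,871.
Claim 2 — £3,423: deductible met; 15% of £3,423 = £513.45. Member pays £513.45; OOP now £2,756.45. Insurer: £3,423 − £513.45 = £2,909.55.
Claim 3 — £7,643: 15% coinsurance on £7,643 = £1,146.45. Adding that to £2,756.45 gives £3,902.90, past the £3,250 cap; member pays only £3,250 − £2,756.45 = £493.55. Plan pays £7,643 − £493.55 = £7,149.45.

£7,149.45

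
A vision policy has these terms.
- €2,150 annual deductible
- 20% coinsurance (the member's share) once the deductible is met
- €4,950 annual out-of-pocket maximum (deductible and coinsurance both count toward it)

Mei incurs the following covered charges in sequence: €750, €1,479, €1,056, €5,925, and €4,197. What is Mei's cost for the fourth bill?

€1,185

Bill 1, €750: all of it applies to the deductible. Member owes €750 (running OOP €750).
Bill 2, €1,479: deductible takes €1,400, €79 remains; member's 20% is €15.80. Member pays €1,415.80; OOP now €2,165.80.
Bill 3, €1,056: 20% coinsurance on €1,056 = €211.20. Member owes €211.20 (running OOP €2,377).
Bill 4, €5,925: deductible already satisfied, so member's share is 20% × €5,925 = €1,185. Member owes €1,185 (running OOP €3,562).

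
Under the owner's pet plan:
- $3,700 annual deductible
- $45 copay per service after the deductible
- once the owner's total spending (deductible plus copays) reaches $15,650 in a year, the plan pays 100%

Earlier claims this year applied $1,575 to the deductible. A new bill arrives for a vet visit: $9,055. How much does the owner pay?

Deductible still to meet: $3,700 − $1,575 = $2,125.
That leaves $9,055 − $2,125 = $6,930 for the copay.
Copay on this service: $45.
So the owner owes $2,125 + $45 = $2,170 before any cap.
Total out-of-pocket so far would be $1,575 + $2,170 = $3,745, below the $15,650 cap — no reduction.

$2,170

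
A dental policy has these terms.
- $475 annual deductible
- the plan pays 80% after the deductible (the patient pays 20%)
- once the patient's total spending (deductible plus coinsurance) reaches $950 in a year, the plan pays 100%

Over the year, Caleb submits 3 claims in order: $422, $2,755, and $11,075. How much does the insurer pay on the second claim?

$2,227

#1 ($422): entire amount goes to the deductible. Patient owes $422 (running OOP $422). Plan pays $422 − $422 = $0.
#2 ($2,755): $53 finishes the deductible; $2,702 goes to coinsurance; patient's 20% is $540.40. Deductible plus coinsurance: $53 + $540.40 = $593.40. That would push OOP to $1,015.40, over the $950 cap, so patient pays $950 − $422 = $528. Insurer: $2,755 − $528 = $2,227.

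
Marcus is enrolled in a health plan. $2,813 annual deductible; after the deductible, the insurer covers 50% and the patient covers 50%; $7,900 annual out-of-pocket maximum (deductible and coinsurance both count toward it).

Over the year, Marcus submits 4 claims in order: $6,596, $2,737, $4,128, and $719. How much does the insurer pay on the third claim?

Claim 1 — $6,596: $2,813 to deductible, leaving $3,783; coinsurance $3,783 × 50% = $1,891.50. Cost to patient: $4,704.50. OOP to date $4,704.50. Plan pays $6,596 − $4,704.50 = $1,891.50.
Claim 2 — $2,737: deductible met; 50% of $2,737 = $1,368.50. Cost to patient: $1,368.50. OOP to date $6,073. Plan pays $2,737 − $1,368.50 = $1,368.50.
Claim 3 — $4,128: deductible already satisfied, so patient's share is 50% × $4,128 = $2,064. That would push OOP to $8,137, over the $7,900 cap, so patient pays $7,900 − $6,073 = $1,827. Insurer: $4,128 − $1,827 = $2,301.

$2,301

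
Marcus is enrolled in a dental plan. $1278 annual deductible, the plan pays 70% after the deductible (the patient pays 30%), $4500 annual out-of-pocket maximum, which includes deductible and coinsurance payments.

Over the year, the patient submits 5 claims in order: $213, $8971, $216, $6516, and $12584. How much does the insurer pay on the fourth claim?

#1 ($213): all of it applies to the deductible. Cost to patient: $213. OOP to date $213. Plan pays $213 − $213 = $0.
#2 ($8971): $1065 finishes the deductible; $7906 goes to coinsurance; patient's 30% is $2371.80. Cost to patient: $3436.80. OOP to date $3649.80. Plan pays $8971 − $3436.80 = $5534.20.
#3 ($216): deductible already satisfied, so patient's share is 30% × $216 = $64.80. Patient owes $64.80 (running OOP $3714.60). Insurer: $216 − $64.80 = $151.20.
#4 ($6516): deductible already satisfied, so patient's share is 30% × $6516 = $1954.80. That would push OOP to $5669.40, over the $4500 cap, so patient pays $4500 − $3714.60 = $785.40. Insurer: $6516 − $785.40 = $5730.60.

$5730.60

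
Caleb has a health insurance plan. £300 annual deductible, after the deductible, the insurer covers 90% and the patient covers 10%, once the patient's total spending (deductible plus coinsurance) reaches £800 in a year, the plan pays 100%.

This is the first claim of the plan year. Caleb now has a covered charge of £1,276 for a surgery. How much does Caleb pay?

The full £300 deductible is still open; £300 of this bill applies to it.
After the £300 deductible portion, £1,276 − £300 = £976 is subject to coinsurance.
10% of £976 = £97.60 falls to the patient.
Patient responsibility before any cap: £300 + £97.60 = £397.60.
Year-to-date out-of-pocket becomes £0 + £397.60 = £397.60, still under the £800 maximum, so no cap applies.

£397.60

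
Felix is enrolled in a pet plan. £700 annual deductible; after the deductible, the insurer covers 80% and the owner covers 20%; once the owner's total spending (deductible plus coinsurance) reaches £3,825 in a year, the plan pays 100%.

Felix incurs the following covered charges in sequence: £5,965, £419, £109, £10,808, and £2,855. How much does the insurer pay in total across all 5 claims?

£16,331

Claim 1 — £5,965: £700 finishes the deductible; £5,265 goes to coinsurance; coinsurance £5,265 × 20% = £1,053. Owner owes £1,753 (running OOP £1,753). Plan pays £5,965 − £1,753 = £4,212.
Claim 2 — £419: 20% coinsurance on £419 = £83.80. Cost to owner: £83.80. OOP to date £1,836.80. Insurer: £419 − £83.80 = £335.20.
Claim 3 — £109: 20% coinsurance on £109 = £21.80. Cost to owner: £21.80. OOP to date £1,858.60. Plan pays £109 − £21.80 = £87.20.
Claim 4 — £10,808: deductible already satisfied, so owner's share is 20% × £10,808 = £2,161.60. Adding that to £1,858.60 gives £4,020.20, past the £3,825 cap; owner pays only £3,825 − £1,858.60 = £1,966.40. Plan pays £10,808 − £1,966.40 = £8,841.60.
Claim 5 — £2,855: deductible met; 20% of £2,855 = £571. That would push OOP to £4,396, over the £3,825 cap, so owner pays £3,825 − £3,825 = £0. Plan pays £2,855 − £0 = £2,855.
Insurer total: £4,212 + £335.20 + £87.20 + £8,841.60 + £2,855 = £16,331.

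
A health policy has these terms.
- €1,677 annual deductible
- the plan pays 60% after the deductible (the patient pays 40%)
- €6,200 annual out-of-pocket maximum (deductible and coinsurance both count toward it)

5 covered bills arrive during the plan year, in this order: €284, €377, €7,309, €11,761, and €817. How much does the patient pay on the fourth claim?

€2,005.80

Claim 1 — €284: all of it applies to the deductible. Cost to patient: €284. OOP to date €284.
Claim 2 — €377: all of it applies to the deductible. Patient pays €377; OOP now €661.
Claim 3 — €7,309: €1,016 finishes the deductible; €6,293 goes to coinsurance; coinsurance €6,293 × 40% = €2,517.20. Cost to patient: €3,533.20. OOP to date €4,194.20.
Claim 4 — €11,761: deductible met; 40% of €11,761 = €4,704.40. That would push OOP to €8,898.60, over the €6,200 cap, so patient pays €6,200 − €4,194.20 = €2,005.80.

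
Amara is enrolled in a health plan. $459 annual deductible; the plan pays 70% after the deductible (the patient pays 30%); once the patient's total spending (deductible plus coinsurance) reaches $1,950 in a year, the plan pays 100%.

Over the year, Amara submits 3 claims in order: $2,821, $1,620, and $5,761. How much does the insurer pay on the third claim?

$5,464.60

Bill 1, $2,821: $459 to deductible, leaving $2,362; 30% of $2,362 = $708.60. Patient pays $1,167.60; OOP now $1,167.60. Plan pays $2,821 − $1,167.60 = $1,653.40.
Bill 2, $1,620: deductible already satisfied, so patient's share is 30% × $1,620 = $486. Cost to patient: $486. OOP to date $1,653.60. Plan pays $1,620 − $486 = $1,134.
Bill 3, $5,761: deductible met; 30% of $5,761 = $1,728.30. That would push OOP to $3,381.90, over the $1,950 cap, so patient pays $1,950 − $1,653.60 = $296.40. Plan pays $5,761 − $296.40 = $5,464.60.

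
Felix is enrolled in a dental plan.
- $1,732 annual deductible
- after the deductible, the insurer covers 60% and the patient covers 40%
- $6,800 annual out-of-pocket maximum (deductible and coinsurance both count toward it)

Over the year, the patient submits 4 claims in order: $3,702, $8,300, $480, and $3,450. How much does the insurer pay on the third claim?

#1 ($3,702): deductible takes $1,732, $1,970 remains; coinsurance $1,970 × 40% = $788. Patient owes $2,520 (running OOP $2,520). Plan pays $3,702 − $2,520 = $1,182.
#2 ($8,300): deductible met; 40% of $8,300 = $3,320. Patient pays $3,320; OOP now $5,840. Plan pays $8,300 − $3,320 = $4,980.
#3 ($480): deductible met; 40% of $480 = $192. Patient pays $192; OOP now $6,032. Insurer: $480 − $192 = $288.

$288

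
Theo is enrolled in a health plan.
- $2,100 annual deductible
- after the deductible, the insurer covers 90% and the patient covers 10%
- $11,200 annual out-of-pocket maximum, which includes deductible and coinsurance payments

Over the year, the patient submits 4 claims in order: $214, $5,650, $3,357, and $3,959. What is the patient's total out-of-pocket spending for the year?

#1 ($214): entire amount goes to the deductible. Patient pays $214; OOP now $214.
#2 ($5,650): deductible takes $1,886, $3,764 remains; 10% of $3,764 = $376.40. Cost to patient: $2,262.40. OOP to date $2,476.40.
#3 ($3,357): 10% coinsurance on $3,357 = $335.70. Patient pays $335.70; OOP now $2,812.10.
#4 ($3,959): 10% coinsurance on $3,959 = $395.90. Patient pays $395.90; OOP now $3,208.
Summing the patient's payments: $214 + $2,262.40 + $335.70 + $395.90 = $3,208.

$3,208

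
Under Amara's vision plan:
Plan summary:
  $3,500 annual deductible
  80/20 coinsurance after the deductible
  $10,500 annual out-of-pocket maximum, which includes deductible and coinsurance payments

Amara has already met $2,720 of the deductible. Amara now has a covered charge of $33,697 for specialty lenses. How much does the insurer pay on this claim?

$26,333.60

Remaining deductible: $3,500 − $2,720 = $780.
After the $780 deductible portion, $33,697 − $780 = $32,917 is subject to coinsurance.
Member's 20% share of $32,917 is $6,583.40.
That puts the member's cost at $780 + $6,583.40 = $7,363.40 before any cap.
Cumulative spending $2,720 + $7,363.40 = $10,083.40 stays under the $10,500 maximum.
The plan picks up $33,697 − $7,363.40 = $26,333.60.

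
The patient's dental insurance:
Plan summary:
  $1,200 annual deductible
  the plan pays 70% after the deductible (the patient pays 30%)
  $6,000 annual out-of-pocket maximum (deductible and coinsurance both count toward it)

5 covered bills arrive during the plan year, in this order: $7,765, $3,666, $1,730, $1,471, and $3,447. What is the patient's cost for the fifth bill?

#1 ($7,765): $1,200 finishes the deductible; $6,565 goes to coinsurance; patient's 30% is $1,969.50. Patient owes $3,169.50 (running OOP $3,169.50).
#2 ($3,666): 30% coinsurance on $3,666 = $1,099.80. Patient owes $1,099.80 (running OOP $4,269.30).
#3 ($1,730): deductible met; 30% of $1,730 = $519. Patient pays $519; OOP now $4,788.30.
#4 ($1,471): 30% coinsurance on $1,471 = $441.30. Patient pays $441.30; OOP now $5,229.60.
#5 ($3,447): deductible already satisfied, so patient's share is 30% × $3,447 = $1,034.10. OOP would hit $6,263.70 > $6,000, so the cap limits the patient to $6,000 − $5,229.60 = $770.40.

$770.40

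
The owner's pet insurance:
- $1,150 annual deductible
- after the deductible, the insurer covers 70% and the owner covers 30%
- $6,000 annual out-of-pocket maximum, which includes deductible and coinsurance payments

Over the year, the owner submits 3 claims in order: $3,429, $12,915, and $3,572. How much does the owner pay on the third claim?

Claim 1 ($3,429): deductible takes $1,150, $2,279 remains; 30% of $2,279 = $683.70. Owner pays $1,833.70; OOP now $1,833.70.
Claim 2 ($12,915): deductible already satisfied, so owner's share is 30% × $12,915 = $3,874.50. Owner owes $3,874.50 (running OOP $5,708.20).
Claim 3 ($3,572): deductible already satisfied, so owner's share is 30% × $3,572 = $1,071.60. That would push OOP to $6,779.80, over the $6,000 cap, so owner pays $6,000 − $5,708.20 = $291.80.

$291.80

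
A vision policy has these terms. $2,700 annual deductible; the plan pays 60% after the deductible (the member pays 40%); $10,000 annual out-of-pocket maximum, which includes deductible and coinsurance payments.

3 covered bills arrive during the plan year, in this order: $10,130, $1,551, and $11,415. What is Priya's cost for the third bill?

$3,707.60

Claim 1 ($10,130): deductible takes $2,700, $7,430 remains; member's 40% is $2,972. Cost to member: $5,672. OOP to date $5,672.
Claim 2 ($1,551): deductible met; 40% of $1,551 = $620.40. Member owes $620.40 (running OOP $6,292.40).
Claim 3 ($11,415): 40% coinsurance on $11,415 = $4,566. That would push OOP to $10,858.40, over the $10,000 cap, so member pays $10,000 − $6,292.40 = $3,707.60.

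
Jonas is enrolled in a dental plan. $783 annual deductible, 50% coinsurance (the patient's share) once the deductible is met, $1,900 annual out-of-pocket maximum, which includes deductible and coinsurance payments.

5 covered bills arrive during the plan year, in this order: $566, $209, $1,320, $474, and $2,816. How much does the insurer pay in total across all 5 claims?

Claim 1 ($566): all of it applies to the deductible. Patient pays $566; OOP now $566. Insurer: $566 − $566 = $0.
Claim 2 ($209): fully absorbed by the deductible. Patient pays $209; OOP now $775. Plan pays $209 − $209 = $0.
Claim 3 ($1,320): deductible takes $8, $1,312 remains; 50% of $1,312 = $656. Patient owes $664 (running OOP $1,439). Insurer: $1,320 − $664 = $656.
Claim 4 ($474): 50% coinsurance on $474 = $237. Cost to patient: $237. OOP to date $1,676. Plan pays $474 − $237 = $237.
Claim 5 ($2,816): 50% coinsurance on $2,816 = $1,408. OOP would hit $3,084 > $1,900, so the cap limits the patient to $1,900 − $1,676 = $224. Plan pays $2,816 − $224 = $2,592.
Insurer total: $0 + $0 + $656 + $237 + $2,592 = $3,485.

$3,485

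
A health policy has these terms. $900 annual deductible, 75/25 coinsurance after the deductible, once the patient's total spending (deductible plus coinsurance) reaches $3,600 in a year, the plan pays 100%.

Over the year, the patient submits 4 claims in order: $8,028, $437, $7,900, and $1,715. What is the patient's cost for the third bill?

$808.75

#1 ($8,028): $900 finishes the deductible; $7,128 goes to coinsurance; coinsurance $7,128 × 25% = $1,782. Cost to patient: $2,682. OOP to date $2,682.
#2 ($437): 25% coinsurance on $437 = $109.25. Cost to patient: $109.25. OOP to date $2,791.25.
#3 ($7,900): deductible already satisfied, so patient's share is 25% × $7,900 = $1,975. OOP would hit $4,766.25 > $3,600, so the cap limits the patient to $3,600 − $2,791.25 = $808.75.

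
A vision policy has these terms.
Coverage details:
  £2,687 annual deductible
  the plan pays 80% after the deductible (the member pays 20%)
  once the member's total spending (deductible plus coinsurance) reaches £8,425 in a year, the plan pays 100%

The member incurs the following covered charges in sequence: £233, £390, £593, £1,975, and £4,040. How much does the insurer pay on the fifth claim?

Claim 1 — £233: fully absorbed by the deductible. Cost to member: £233. OOP to date £233. Plan pays £233 − £233 = £0.
Claim 2 — £390: fully absorbed by the deductible. Member pays £390; OOP now £623. Insurer: £390 − £390 = £0.
Claim 3 — £593: all of it applies to the deductible. Member pays £593; OOP now £1,216. Plan pays £593 − £593 = £0.
Claim 4 — £1,975: £1,471 to deductible, leaving £504; member's 20% is £100.80. Member owes £1,571.80 (running OOP £2,787.80). Insurer: £1,975 − £1,571.80 = £403.20.
Claim 5 — £4,040: deductible met; 20% of £4,040 = £808. Cost to member: £808. OOP to date £3,595.80. Plan pays £4,040 − £808 = £3,232.

£3,232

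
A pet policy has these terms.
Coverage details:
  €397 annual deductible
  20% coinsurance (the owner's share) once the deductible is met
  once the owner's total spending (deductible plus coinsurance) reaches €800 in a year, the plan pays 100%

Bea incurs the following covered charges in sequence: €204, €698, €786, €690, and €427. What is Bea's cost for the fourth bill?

€138

Bill 1, €204: all of it applies to the deductible. Owner pays €204; OOP now €204.
Bill 2, €698: deductible takes €193, €505 remains; coinsurance €505 × 20% = €101. Owner owes €294 (running OOP €498).
Bill 3, €786: 20% coinsurance on €786 = €157.20. Owner owes €157.20 (running OOP €655.20).
Bill 4, €690: deductible met; 20% of €690 = €138. Owner pays €138; OOP now €793.20.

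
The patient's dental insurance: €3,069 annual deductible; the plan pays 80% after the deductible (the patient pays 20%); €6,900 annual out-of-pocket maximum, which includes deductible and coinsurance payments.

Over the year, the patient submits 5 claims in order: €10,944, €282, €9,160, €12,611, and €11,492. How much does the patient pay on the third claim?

€1,832

#1 (€10,944): €3,069 finishes the deductible; €7,875 goes to coinsurance; 20% of €7,875 = €1,575. Patient pays €4,644; OOP now €4,644.
#2 (€282): deductible already satisfied, so patient's share is 20% × €282 = €56.40. Patient pays €56.40; OOP now €4,700.40.
#3 (€9,160): deductible met; 20% of €9,160 = €1,832. Patient owes €1,832 (running OOP €6,532.40).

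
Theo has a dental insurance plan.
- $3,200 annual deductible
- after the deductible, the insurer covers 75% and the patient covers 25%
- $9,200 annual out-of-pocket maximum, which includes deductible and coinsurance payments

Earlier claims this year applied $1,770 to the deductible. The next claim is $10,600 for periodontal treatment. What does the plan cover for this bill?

Deductible still to meet: $3,200 − $1,770 = $1,430.
That leaves $10,600 − $1,430 = $9,170 for coinsurance.
25% of $9,170 = $2,292.50 falls to the patient.
That puts the patient's cost at $1,430 + $2,292.50 = $3,722.50 before any cap.
Cumulative spending $1,770 + $3,722.50 = $5,492.50 stays under the $9,200 maximum.
The plan picks up $10,600 − $3,722.50 = $6,877.50.

$6,877.50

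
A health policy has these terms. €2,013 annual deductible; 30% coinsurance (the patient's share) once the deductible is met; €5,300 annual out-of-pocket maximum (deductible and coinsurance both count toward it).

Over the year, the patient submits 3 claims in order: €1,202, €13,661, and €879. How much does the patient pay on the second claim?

€4,098

Claim 1 — €1,202: all of it applies to the deductible. Cost to patient: €1,202. OOP to date €1,202.
Claim 2 — €13,661: €811 to deductible, leaving €12,850; coinsurance €12,850 × 30% = €3,855. Deductible plus coinsurance: €811 + €3,855 = €4,666. OOP would hit €5,868 > €5,300, so the cap limits the patient to €5,300 − €1,202 = €4,098.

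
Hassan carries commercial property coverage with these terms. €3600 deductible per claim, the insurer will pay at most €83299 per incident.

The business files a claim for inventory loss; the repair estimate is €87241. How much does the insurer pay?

€83299

After the deductible, €87241 − €3600 = €83641 remains.
The €83299 per-incident cap binds; insurer pays €83299.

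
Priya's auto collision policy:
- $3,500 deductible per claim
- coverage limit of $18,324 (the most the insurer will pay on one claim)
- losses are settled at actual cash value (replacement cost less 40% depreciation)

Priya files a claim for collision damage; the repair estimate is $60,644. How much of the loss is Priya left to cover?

$42,320

Actual cash value after 40% depreciation: $60,644 × 60% = $36,386.40.
After the deductible, $36,386.40 − $3,500 = $32,886.40 remains.
The $18,324 per-incident cap binds; insurer pays $18,324.
Out of pocket: $60,644 − $18,324 = $42,320.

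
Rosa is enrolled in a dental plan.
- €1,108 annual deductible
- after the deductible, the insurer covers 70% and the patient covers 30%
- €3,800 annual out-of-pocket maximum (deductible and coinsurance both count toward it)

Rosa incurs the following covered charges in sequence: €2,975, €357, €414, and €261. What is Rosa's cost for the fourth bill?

Claim 1 — €2,975: €1,108 to deductible, leaving €1,867; patient's 30% is €560.10. Patient pays €1,668.10; OOP now €1,668.10.
Claim 2 — €357: 30% coinsurance on €357 = €107.10. Patient owes €107.10 (running OOP €1,775.20).
Claim 3 — €414: deductible already satisfied, so patient's share is 30% × €414 = €124.20. Cost to patient: €124.20. OOP to date €1,899.40.
Claim 4 — €261: deductible already satisfied, so patient's share is 30% × €261 = €78.30. Cost to patient: €78.30. OOP to date €1,977.70.

€78.30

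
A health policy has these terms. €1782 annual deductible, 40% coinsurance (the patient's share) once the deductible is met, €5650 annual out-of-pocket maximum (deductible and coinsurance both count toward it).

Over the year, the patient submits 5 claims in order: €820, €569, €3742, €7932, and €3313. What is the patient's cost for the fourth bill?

€2528.40

Claim 1 (€820): entire amount goes to the deductible. Cost to patient: €820. OOP to date €820.
Claim 2 (€569): entire amount goes to the deductible. Patient pays €569; OOP now €1389.
Claim 3 (€3742): €393 finishes the deductible; €3349 goes to coinsurance; coinsurance €3349 × 40% = €1339.60. Patient pays €1732.60; OOP now €3121.60.
Claim 4 (€7932): deductible met; 40% of €7932 = €3172.80. OOP would hit €6294.40 > €5650, so the cap limits the patient to €5650 − €3121.60 = €2528.40.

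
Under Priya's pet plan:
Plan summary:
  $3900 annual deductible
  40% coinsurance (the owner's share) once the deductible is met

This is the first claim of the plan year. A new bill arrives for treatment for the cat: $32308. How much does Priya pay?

$15263.20

The full $3900 deductible is still open; $3900 of this bill applies to it.
That leaves $32308 − $3900 = $28408 for coinsurance.
40% of $28408 = $11363.20 falls to the owner.
That puts the owner's cost at $3900 + $11363.20 = $15263.20.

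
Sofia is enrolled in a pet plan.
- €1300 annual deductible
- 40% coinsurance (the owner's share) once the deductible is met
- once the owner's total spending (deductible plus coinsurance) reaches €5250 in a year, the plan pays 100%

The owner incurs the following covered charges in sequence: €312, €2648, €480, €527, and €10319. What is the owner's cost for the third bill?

€192

Claim 1 — €312: fully absorbed by the deductible. Owner pays €312; OOP now €312.
Claim 2 — €2648: €988 finishes the deductible; €1660 goes to coinsurance; 40% of €1660 = €664. Owner pays €1652; OOP now €1964.
Claim 3 — €480: 40% coinsurance on €480 = €192. Cost to owner: €192. OOP to date €2156.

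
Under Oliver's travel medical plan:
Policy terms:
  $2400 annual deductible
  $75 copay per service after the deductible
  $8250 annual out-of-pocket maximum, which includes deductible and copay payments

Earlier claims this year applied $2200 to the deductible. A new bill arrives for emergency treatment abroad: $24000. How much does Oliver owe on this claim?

Remaining deductible: $2400 − $2200 = $200.
The remaining $23800 (= $24000 − $200) moves to the copay.
Copay on this service: $75.
Traveler responsibility before any cap: $200 + $75 = $275.
Year-to-date out-of-pocket becomes $2200 + $275 = $2475, still under the $8250 maximum, so no cap applies.

$275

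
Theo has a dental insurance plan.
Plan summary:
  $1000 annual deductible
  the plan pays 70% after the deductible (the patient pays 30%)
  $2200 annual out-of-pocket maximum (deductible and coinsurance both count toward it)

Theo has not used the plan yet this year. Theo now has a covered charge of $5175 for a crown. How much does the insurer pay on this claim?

$2975

The full $1000 deductible is still open; $1000 of this bill applies to it.
The remaining $4175 (= $5175 − $1000) moves to coinsurance.
30% of $4175 = $1252.50 falls to the patient.
That puts the patient's cost at $1000 + $1252.50 = $2252.50 before any cap.
That would bring total out-of-pocket to $2252.50, past the $2200 cap. The patient is capped at $2200 − $0 = $2200 on this claim.
The insurer covers the remainder: $5175 − $2200 = $2975.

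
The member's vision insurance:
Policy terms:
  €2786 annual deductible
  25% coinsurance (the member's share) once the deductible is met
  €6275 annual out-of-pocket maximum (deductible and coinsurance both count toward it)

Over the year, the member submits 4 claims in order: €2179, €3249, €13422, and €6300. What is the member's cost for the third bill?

€2828.50

Claim 1 — €2179: entire amount goes to the deductible. Member pays €2179; OOP now €2179.
Claim 2 — €3249: €607 to deductible, leaving €2642; coinsurance €2642 × 25% = €660.50. Member owes €1267.50 (running OOP €3446.50).
Claim 3 — €13422: deductible already satisfied, so member's share is 25% × €13422 = €3355.50. That would push OOP to €6802, over the €6275 cap, so member pays €6275 − €3446.50 = €2828.50.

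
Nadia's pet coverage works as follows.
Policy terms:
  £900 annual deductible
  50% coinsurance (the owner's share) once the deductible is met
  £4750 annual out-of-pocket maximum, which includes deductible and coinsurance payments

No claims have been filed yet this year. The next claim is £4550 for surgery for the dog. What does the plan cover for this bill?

£1825

The full £900 deductible is still open; £900 of this bill applies to it.
That leaves £4550 − £900 = £3650 for coinsurance.
Owner's 50% share of £3650 is £1825.
That puts the owner's cost at £900 + £1825 = £2725 before any cap.
Cumulative spending £0 + £2725 = £2725 stays under the £4750 maximum.
The plan picks up £4550 − £2725 = £1825.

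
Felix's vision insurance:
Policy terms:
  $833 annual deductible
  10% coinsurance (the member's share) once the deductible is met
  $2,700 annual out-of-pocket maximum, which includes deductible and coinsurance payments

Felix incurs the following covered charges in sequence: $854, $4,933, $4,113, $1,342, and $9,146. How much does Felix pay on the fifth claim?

$826.10

#1 ($854): deductible takes $833, $21 remains; 10% of $21 = $2.10. Cost to member: $835.10. OOP to date $835.10.
#2 ($4,933): deductible already satisfied, so member's share is 10% × $4,933 = $493.30. Member pays $493.30; OOP now $1,328.40.
#3 ($4,113): 10% coinsurance on $4,113 = $411.30. Member owes $411.30 (running OOP $1,739.70).
#4 ($1,342): deductible met; 10% of $1,342 = $134.20. Member owes $134.20 (running OOP $1,873.90).
#5 ($9,146): deductible already satisfied, so member's share is 10% × $9,146 = $914.60. OOP would hit $2,788.50 > $2,700, so the cap limits the member to $2,700 − $1,873.90 = $826.10.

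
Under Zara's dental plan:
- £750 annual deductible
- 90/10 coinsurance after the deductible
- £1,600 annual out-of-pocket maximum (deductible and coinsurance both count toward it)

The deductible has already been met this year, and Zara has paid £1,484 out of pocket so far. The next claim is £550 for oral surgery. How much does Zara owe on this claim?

With the deductible met, the entire £550 is subject to coinsurance.
Patient's 10% share of £550 is £55.
Total out-of-pocket so far would be £1,484 + £55 = £1,539, below the £1,600 cap — no reduction.

£55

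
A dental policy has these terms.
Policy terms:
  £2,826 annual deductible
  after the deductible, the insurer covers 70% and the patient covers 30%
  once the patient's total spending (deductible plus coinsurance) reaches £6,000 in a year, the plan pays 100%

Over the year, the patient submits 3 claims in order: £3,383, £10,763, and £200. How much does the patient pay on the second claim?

£3,006.90

#1 (£3,383): £2,826 to deductible, leaving £557; patient's 30% is £167.10. Cost to patient: £2,993.10. OOP to date £2,993.10.
#2 (£10,763): 30% coinsurance on £10,763 = £3,228.90. Adding that to £2,993.10 gives £6,222, past the £6,000 cap; patient pays only £6,000 − £2,993.10 = £3,006.90.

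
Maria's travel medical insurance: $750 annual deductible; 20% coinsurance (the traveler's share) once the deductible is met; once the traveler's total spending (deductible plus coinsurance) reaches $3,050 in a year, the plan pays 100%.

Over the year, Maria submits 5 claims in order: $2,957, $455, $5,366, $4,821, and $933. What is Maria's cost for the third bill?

$1,073.20

#1 ($2,957): $750 to deductible, leaving $2,207; traveler's 20% is $441.40. Traveler owes $1,191.40 (running OOP $1,191.40).
#2 ($455): 20% coinsurance on $455 = $91. Traveler pays $91; OOP now $1,282.40.
#3 ($5,366): deductible met; 20% of $5,366 = $1,073.20. Cost to traveler: $1,073.20. OOP to date $2,355.60.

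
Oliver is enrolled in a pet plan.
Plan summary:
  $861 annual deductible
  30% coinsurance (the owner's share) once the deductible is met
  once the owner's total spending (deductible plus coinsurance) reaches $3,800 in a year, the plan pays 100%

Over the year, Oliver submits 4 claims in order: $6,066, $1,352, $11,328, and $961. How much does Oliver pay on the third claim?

$971.90

#1 ($6,066): deductible takes $861, $5,205 remains; 30% of $5,205 = $1,561.50. Owner pays $2,422.50; OOP now $2,422.50.
#2 ($1,352): 30% coinsurance on $1,352 = $405.60. Owner owes $405.60 (running OOP $2,828.10).
#3 ($11,328): deductible already satisfied, so owner's share is 30% × $11,328 = $3,398.40. That would push OOP to $6,226.50, over the $3,800 cap, so owner pays $3,800 − $2,828.10 = $971.90.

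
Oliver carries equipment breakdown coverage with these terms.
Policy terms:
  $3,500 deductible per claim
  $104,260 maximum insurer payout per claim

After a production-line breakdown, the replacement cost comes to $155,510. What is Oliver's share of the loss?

$51,250

After the deductible, $155,510 − $3,500 = $152,010 remains.
Since $152,010 > $104,260, the payout is capped at $104,260.
Out of pocket: $155,510 − $104,260 = $51,250.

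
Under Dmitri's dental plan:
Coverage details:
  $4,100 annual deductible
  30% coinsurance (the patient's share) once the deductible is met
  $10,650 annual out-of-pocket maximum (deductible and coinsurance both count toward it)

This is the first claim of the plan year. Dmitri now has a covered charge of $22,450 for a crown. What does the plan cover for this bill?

$12,845

Nothing has been paid toward the $4,100 deductible, so the first $4,100 of this charge is applied there.
That leaves $22,450 − $4,100 = $18,350 for coinsurance.
30% of $18,350 = $5,505 falls to the patient.
Patient responsibility before any cap: $4,100 + $5,505 = $9,605.
Cumulative spending $0 + $9,605 = $9,605 stays under the $10,650 maximum.
The insurer covers the remainder: $22,450 − $9,605 = $12,845.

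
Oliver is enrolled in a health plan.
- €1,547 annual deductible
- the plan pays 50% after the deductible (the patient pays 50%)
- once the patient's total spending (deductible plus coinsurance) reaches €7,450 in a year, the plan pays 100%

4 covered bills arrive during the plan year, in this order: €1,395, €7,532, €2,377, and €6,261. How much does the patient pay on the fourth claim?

Bill 1, €1,395: all of it applies to the deductible. Cost to patient: €1,395. OOP to date €1,395.
Bill 2, €7,532: €152 finishes the deductible; €7,380 goes to coinsurance; patient's 50% is €3,690. Patient pays €3,842; OOP now €5,237.
Bill 3, €2,377: 50% coinsurance on €2,377 = €1,188.50. Patient owes €1,188.50 (running OOP €6,425.50).
Bill 4, €6,261: 50% coinsurance on €6,261 = €3,130.50. OOP would hit €9,556 > €7,450, so the cap limits the patient to €7,450 − €6,425.50 = €1,024.50.

€1,024.50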